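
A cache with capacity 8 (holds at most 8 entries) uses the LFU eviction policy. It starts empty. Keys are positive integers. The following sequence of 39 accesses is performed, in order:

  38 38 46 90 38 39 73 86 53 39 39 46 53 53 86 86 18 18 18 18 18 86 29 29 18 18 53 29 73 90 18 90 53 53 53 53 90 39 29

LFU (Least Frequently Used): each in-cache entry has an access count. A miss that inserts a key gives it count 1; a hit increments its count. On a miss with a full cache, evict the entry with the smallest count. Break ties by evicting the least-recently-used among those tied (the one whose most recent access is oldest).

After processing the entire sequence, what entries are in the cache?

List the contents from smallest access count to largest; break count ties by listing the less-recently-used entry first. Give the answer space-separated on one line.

LFU simulation (capacity=8):
  1. access 38: MISS. Cache: [38(c=1)]
  2. access 38: HIT, count now 2. Cache: [38(c=2)]
  3. access 46: MISS. Cache: [46(c=1) 38(c=2)]
  4. access 90: MISS. Cache: [46(c=1) 90(c=1) 38(c=2)]
  5. access 38: HIT, count now 3. Cache: [46(c=1) 90(c=1) 38(c=3)]
  6. access 39: MISS. Cache: [46(c=1) 90(c=1) 39(c=1) 38(c=3)]
  7. access 73: MISS. Cache: [46(c=1) 90(c=1) 39(c=1) 73(c=1) 38(c=3)]
  8. access 86: MISS. Cache: [46(c=1) 90(c=1) 39(c=1) 73(c=1) 86(c=1) 38(c=3)]
  9. access 53: MISS. Cache: [46(c=1) 90(c=1) 39(c=1) 73(c=1) 86(c=1) 53(c=1) 38(c=3)]
  10. access 39: HIT, count now 2. Cache: [46(c=1) 90(c=1) 73(c=1) 86(c=1) 53(c=1) 39(c=2) 38(c=3)]
  11. access 39: HIT, count now 3. Cache: [46(c=1) 90(c=1) 73(c=1) 86(c=1) 53(c=1) 38(c=3) 39(c=3)]
  12. access 46: HIT, count now 2. Cache: [90(c=1) 73(c=1) 86(c=1) 53(c=1) 46(c=2) 38(c=3) 39(c=3)]
  13. access 53: HIT, count now 2. Cache: [90(c=1) 73(c=1) 86(c=1) 46(c=2) 53(c=2) 38(c=3) 39(c=3)]
  14. access 53: HIT, count now 3. Cache: [90(c=1) 73(c=1) 86(c=1) 46(c=2) 38(c=3) 39(c=3) 53(c=3)]
  15. access 86: HIT, count now 2. Cache: [90(c=1) 73(c=1) 46(c=2) 86(c=2) 38(c=3) 39(c=3) 53(c=3)]
  16. access 86: HIT, count now 3. Cache: [90(c=1) 73(c=1) 46(c=2) 38(c=3) 39(c=3) 53(c=3) 86(c=3)]
  17. access 18: MISS. Cache: [90(c=1) 73(c=1) 18(c=1) 46(c=2) 38(c=3) 39(c=3) 53(c=3) 86(c=3)]
  18. access 18: HIT, count now 2. Cache: [90(c=1) 73(c=1) 46(c=2) 18(c=2) 38(c=3) 39(c=3) 53(c=3) 86(c=3)]
  19. access 18: HIT, count now 3. Cache: [90(c=1) 73(c=1) 46(c=2) 38(c=3) 39(c=3) 53(c=3) 86(c=3) 18(c=3)]
  20. access 18: HIT, count now 4. Cache: [90(c=1) 73(c=1) 46(c=2) 38(c=3) 39(c=3) 53(c=3) 86(c=3) 18(c=4)]
  21. access 18: HIT, count now 5. Cache: [90(c=1) 73(c=1) 46(c=2) 38(c=3) 39(c=3) 53(c=3) 86(c=3) 18(c=5)]
  22. access 86: HIT, count now 4. Cache: [90(c=1) 73(c=1) 46(c=2) 38(c=3) 39(c=3) 53(c=3) 86(c=4) 18(c=5)]
  23. access 29: MISS, evict 90(c=1). Cache: [73(c=1) 29(c=1) 46(c=2) 38(c=3) 39(c=3) 53(c=3) 86(c=4) 18(c=5)]
  24. access 29: HIT, count now 2. Cache: [73(c=1) 46(c=2) 29(c=2) 38(c=3) 39(c=3) 53(c=3) 86(c=4) 18(c=5)]
  25. access 18: HIT, count now 6. Cache: [73(c=1) 46(c=2) 29(c=2) 38(c=3) 39(c=3) 53(c=3) 86(c=4) 18(c=6)]
  26. access 18: HIT, count now 7. Cache: [73(c=1) 46(c=2) 29(c=2) 38(c=3) 39(c=3) 53(c=3) 86(c=4) 18(c=7)]
  27. access 53: HIT, count now 4. Cache: [73(c=1) 46(c=2) 29(c=2) 38(c=3) 39(c=3) 86(c=4) 53(c=4) 18(c=7)]
  28. access 29: HIT, count now 3. Cache: [73(c=1) 46(c=2) 38(c=3) 39(c=3) 29(c=3) 86(c=4) 53(c=4) 18(c=7)]
  29. access 73: HIT, count now 2. Cache: [46(c=2) 73(c=2) 38(c=3) 39(c=3) 29(c=3) 86(c=4) 53(c=4) 18(c=7)]
  30. access 90: MISS, evict 46(c=2). Cache: [90(c=1) 73(c=2) 38(c=3) 39(c=3) 29(c=3) 86(c=4) 53(c=4) 18(c=7)]
  31. access 18: HIT, count now 8. Cache: [90(c=1) 73(c=2) 38(c=3) 39(c=3) 29(c=3) 86(c=4) 53(c=4) 18(c=8)]
  32. access 90: HIT, count now 2. Cache: [73(c=2) 90(c=2) 38(c=3) 39(c=3) 29(c=3) 86(c=4) 53(c=4) 18(c=8)]
  33. access 53: HIT, count now 5. Cache: [73(c=2) 90(c=2) 38(c=3) 39(c=3) 29(c=3) 86(c=4) 53(c=5) 18(c=8)]
  34. access 53: HIT, count now 6. Cache: [73(c=2) 90(c=2) 38(c=3) 39(c=3) 29(c=3) 86(c=4) 53(c=6) 18(c=8)]
  35. access 53: HIT, count now 7. Cache: [73(c=2) 90(c=2) 38(c=3) 39(c=3) 29(c=3) 86(c=4) 53(c=7) 18(c=8)]
  36. access 53: HIT, count now 8. Cache: [73(c=2) 90(c=2) 38(c=3) 39(c=3) 29(c=3) 86(c=4) 18(c=8) 53(c=8)]
  37. access 90: HIT, count now 3. Cache: [73(c=2) 38(c=3) 39(c=3) 29(c=3) 90(c=3) 86(c=4) 18(c=8) 53(c=8)]
  38. access 39: HIT, count now 4. Cache: [73(c=2) 38(c=3) 29(c=3) 90(c=3) 86(c=4) 39(c=4) 18(c=8) 53(c=8)]
  39. access 29: HIT, count now 4. Cache: [73(c=2) 38(c=3) 90(c=3) 86(c=4) 39(c=4) 29(c=4) 18(c=8) 53(c=8)]
Total: 29 hits, 10 misses, 2 evictions

Answer: 73 38 90 86 39 29 18 53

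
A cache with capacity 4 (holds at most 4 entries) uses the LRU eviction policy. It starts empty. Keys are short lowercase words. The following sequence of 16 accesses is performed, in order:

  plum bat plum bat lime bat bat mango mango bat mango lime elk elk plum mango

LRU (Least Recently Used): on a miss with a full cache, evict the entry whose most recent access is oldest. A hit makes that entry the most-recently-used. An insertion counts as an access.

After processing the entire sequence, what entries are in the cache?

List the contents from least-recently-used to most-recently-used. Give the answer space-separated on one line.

Answer: lime elk plum mango

Derivation:
LRU simulation (capacity=4):
  1. access plum: MISS. Cache (LRU->MRU): [plum]
  2. access bat: MISS. Cache (LRU->MRU): [plum bat]
  3. access plum: HIT. Cache (LRU->MRU): [bat plum]
  4. access bat: HIT. Cache (LRU->MRU): [plum bat]
  5. access lime: MISS. Cache (LRU->MRU): [plum bat lime]
  6. access bat: HIT. Cache (LRU->MRU): [plum lime bat]
  7. access bat: HIT. Cache (LRU->MRU): [plum lime bat]
  8. access mango: MISS. Cache (LRU->MRU): [plum lime bat mango]
  9. access mango: HIT. Cache (LRU->MRU): [plum lime bat mango]
  10. access bat: HIT. Cache (LRU->MRU): [plum lime mango bat]
  11. access mango: HIT. Cache (LRU->MRU): [plum lime bat mango]
  12. access lime: HIT. Cache (LRU->MRU): [plum bat mango lime]
  13. access elk: MISS, evict plum. Cache (LRU->MRU): [bat mango lime elk]
  14. access elk: HIT. Cache (LRU->MRU): [bat mango lime elk]
  15. access plum: MISS, evict bat. Cache (LRU->MRU): [mango lime elk plum]
  16. access mango: HIT. Cache (LRU->MRU): [lime elk plum mango]
Total: 10 hits, 6 misses, 2 evictions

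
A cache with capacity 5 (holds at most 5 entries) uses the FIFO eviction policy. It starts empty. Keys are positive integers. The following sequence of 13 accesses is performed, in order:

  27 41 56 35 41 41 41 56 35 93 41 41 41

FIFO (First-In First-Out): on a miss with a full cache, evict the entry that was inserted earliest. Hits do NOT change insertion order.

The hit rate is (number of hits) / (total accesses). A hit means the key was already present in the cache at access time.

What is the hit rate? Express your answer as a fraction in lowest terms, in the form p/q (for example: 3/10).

Answer: 8/13

Derivation:
FIFO simulation (capacity=5):
  1. access 27: MISS. Cache (old->new): [27]
  2. access 41: MISS. Cache (old->new): [27 41]
  3. access 56: MISS. Cache (old->new): [27 41 56]
  4. access 35: MISS. Cache (old->new): [27 41 56 35]
  5. access 41: HIT. Cache (old->new): [27 41 56 35]
  6. access 41: HIT. Cache (old->new): [27 41 56 35]
  7. access 41: HIT. Cache (old->new): [27 41 56 35]
  8. access 56: HIT. Cache (old->new): [27 41 56 35]
  9. access 35: HIT. Cache (old->new): [27 41 56 35]
  10. access 93: MISS. Cache (old->new): [27 41 56 35 93]
  11. access 41: HIT. Cache (old->new): [27 41 56 35 93]
  12. access 41: HIT. Cache (old->new): [27 41 56 35 93]
  13. access 41: HIT. Cache (old->new): [27 41 56 35 93]
Total: 8 hits, 5 misses, 0 evictions

Hit rate = 8/13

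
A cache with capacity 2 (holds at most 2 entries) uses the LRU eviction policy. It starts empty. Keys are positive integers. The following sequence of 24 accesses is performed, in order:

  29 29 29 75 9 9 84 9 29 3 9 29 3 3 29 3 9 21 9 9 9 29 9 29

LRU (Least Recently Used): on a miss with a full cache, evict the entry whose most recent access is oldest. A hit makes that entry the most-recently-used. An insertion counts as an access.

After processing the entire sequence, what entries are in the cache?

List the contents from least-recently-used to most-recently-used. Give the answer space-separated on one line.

LRU simulation (capacity=2):
  1. access 29: MISS. Cache (LRU->MRU): [29]
  2. access 29: HIT. Cache (LRU->MRU): [29]
  3. access 29: HIT. Cache (LRU->MRU): [29]
  4. access 75: MISS. Cache (LRU->MRU): [29 75]
  5. access 9: MISS, evict 29. Cache (LRU->MRU): [75 9]
  6. access 9: HIT. Cache (LRU->MRU): [75 9]
  7. access 84: MISS, evict 75. Cache (LRU->MRU): [9 84]
  8. access 9: HIT. Cache (LRU->MRU): [84 9]
  9. access 29: MISS, evict 84. Cache (LRU->MRU): [9 29]
  10. access 3: MISS, evict 9. Cache (LRU->MRU): [29 3]
  11. access 9: MISS, evict 29. Cache (LRU->MRU): [3 9]
  12. access 29: MISS, evict 3. Cache (LRU->MRU): [9 29]
  13. access 3: MISS, evict 9. Cache (LRU->MRU): [29 3]
  14. access 3: HIT. Cache (LRU->MRU): [29 3]
  15. access 29: HIT. Cache (LRU->MRU): [3 29]
  16. access 3: HIT. Cache (LRU->MRU): [29 3]
  17. access 9: MISS, evict 29. Cache (LRU->MRU): [3 9]
  18. access 21: MISS, evict 3. Cache (LRU->MRU): [9 21]
  19. access 9: HIT. Cache (LRU->MRU): [21 9]
  20. access 9: HIT. Cache (LRU->MRU): [21 9]
  21. access 9: HIT. Cache (LRU->MRU): [21 9]
  22. access 29: MISS, evict 21. Cache (LRU->MRU): [9 29]
  23. access 9: HIT. Cache (LRU->MRU): [29 9]
  24. access 29: HIT. Cache (LRU->MRU): [9 29]
Total: 12 hits, 12 misses, 10 evictions

Answer: 9 29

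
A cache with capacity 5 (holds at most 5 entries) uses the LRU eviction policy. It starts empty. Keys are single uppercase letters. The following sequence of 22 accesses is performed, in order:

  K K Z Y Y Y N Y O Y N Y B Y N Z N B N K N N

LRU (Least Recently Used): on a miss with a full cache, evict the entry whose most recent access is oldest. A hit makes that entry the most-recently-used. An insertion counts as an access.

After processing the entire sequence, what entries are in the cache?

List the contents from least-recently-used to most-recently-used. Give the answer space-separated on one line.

Answer: Y Z B K N

Derivation:
LRU simulation (capacity=5):
  1. access K: MISS. Cache (LRU->MRU): [K]
  2. access K: HIT. Cache (LRU->MRU): [K]
  3. access Z: MISS. Cache (LRU->MRU): [K Z]
  4. access Y: MISS. Cache (LRU->MRU): [K Z Y]
  5. access Y: HIT. Cache (LRU->MRU): [K Z Y]
  6. access Y: HIT. Cache (LRU->MRU): [K Z Y]
  7. access N: MISS. Cache (LRU->MRU): [K Z Y N]
  8. access Y: HIT. Cache (LRU->MRU): [K Z N Y]
  9. access O: MISS. Cache (LRU->MRU): [K Z N Y O]
  10. access Y: HIT. Cache (LRU->MRU): [K Z N O Y]
  11. access N: HIT. Cache (LRU->MRU): [K Z O Y N]
  12. access Y: HIT. Cache (LRU->MRU): [K Z O N Y]
  13. access B: MISS, evict K. Cache (LRU->MRU): [Z O N Y B]
  14. access Y: HIT. Cache (LRU->MRU): [Z O N B Y]
  15. access N: HIT. Cache (LRU->MRU): [Z O B Y N]
  16. access Z: HIT. Cache (LRU->MRU): [O B Y N Z]
  17. access N: HIT. Cache (LRU->MRU): [O B Y Z N]
  18. access B: HIT. Cache (LRU->MRU): [O Y Z N B]
  19. access N: HIT. Cache (LRU->MRU): [O Y Z B N]
  20. access K: MISS, evict O. Cache (LRU->MRU): [Y Z B N K]
  21. access N: HIT. Cache (LRU->MRU): [Y Z B K N]
  22. access N: HIT. Cache (LRU->MRU): [Y Z B K N]
Total: 15 hits, 7 misses, 2 evictions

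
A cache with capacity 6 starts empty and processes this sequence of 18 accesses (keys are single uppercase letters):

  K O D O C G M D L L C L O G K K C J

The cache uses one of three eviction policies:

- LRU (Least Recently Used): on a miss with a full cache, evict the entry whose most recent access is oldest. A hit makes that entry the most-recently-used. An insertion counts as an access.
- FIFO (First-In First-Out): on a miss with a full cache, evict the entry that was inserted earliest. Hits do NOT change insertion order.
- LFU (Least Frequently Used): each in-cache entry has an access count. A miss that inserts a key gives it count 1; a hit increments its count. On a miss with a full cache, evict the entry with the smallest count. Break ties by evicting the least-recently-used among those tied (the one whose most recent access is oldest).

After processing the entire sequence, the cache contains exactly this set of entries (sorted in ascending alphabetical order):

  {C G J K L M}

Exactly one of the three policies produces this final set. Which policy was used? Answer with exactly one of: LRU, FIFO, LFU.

Answer: FIFO

Derivation:
Simulating under each policy and comparing final sets:
  LRU: final set = {C G J K L O} -> differs
  FIFO: final set = {C G J K L M} -> MATCHES target
  LFU: final set = {C G J K L O} -> differs
Only FIFO produces the target set.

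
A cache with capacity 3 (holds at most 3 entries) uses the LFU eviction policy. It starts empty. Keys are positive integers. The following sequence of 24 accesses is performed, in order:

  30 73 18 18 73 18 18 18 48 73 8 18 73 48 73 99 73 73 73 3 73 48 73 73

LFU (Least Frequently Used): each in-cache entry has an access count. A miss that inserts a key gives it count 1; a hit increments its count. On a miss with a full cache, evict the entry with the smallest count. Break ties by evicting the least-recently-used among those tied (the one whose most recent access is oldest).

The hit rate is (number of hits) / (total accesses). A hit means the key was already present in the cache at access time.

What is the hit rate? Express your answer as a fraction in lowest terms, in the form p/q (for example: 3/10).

Answer: 5/8

Derivation:
LFU simulation (capacity=3):
  1. access 30: MISS. Cache: [30(c=1)]
  2. access 73: MISS. Cache: [30(c=1) 73(c=1)]
  3. access 18: MISS. Cache: [30(c=1) 73(c=1) 18(c=1)]
  4. access 18: HIT, count now 2. Cache: [30(c=1) 73(c=1) 18(c=2)]
  5. access 73: HIT, count now 2. Cache: [30(c=1) 18(c=2) 73(c=2)]
  6. access 18: HIT, count now 3. Cache: [30(c=1) 73(c=2) 18(c=3)]
  7. access 18: HIT, count now 4. Cache: [30(c=1) 73(c=2) 18(c=4)]
  8. access 18: HIT, count now 5. Cache: [30(c=1) 73(c=2) 18(c=5)]
  9. access 48: MISS, evict 30(c=1). Cache: [48(c=1) 73(c=2) 18(c=5)]
  10. access 73: HIT, count now 3. Cache: [48(c=1) 73(c=3) 18(c=5)]
  11. access 8: MISS, evict 48(c=1). Cache: [8(c=1) 73(c=3) 18(c=5)]
  12. access 18: HIT, count now 6. Cache: [8(c=1) 73(c=3) 18(c=6)]
  13. access 73: HIT, count now 4. Cache: [8(c=1) 73(c=4) 18(c=6)]
  14. access 48: MISS, evict 8(c=1). Cache: [48(c=1) 73(c=4) 18(c=6)]
  15. access 73: HIT, count now 5. Cache: [48(c=1) 73(c=5) 18(c=6)]
  16. access 99: MISS, evict 48(c=1). Cache: [99(c=1) 73(c=5) 18(c=6)]
  17. access 73: HIT, count now 6. Cache: [99(c=1) 18(c=6) 73(c=6)]
  18. access 73: HIT, count now 7. Cache: [99(c=1) 18(c=6) 73(c=7)]
  19. access 73: HIT, count now 8. Cache: [99(c=1) 18(c=6) 73(c=8)]
  20. access 3: MISS, evict 99(c=1). Cache: [3(c=1) 18(c=6) 73(c=8)]
  21. access 73: HIT, count now 9. Cache: [3(c=1) 18(c=6) 73(c=9)]
  22. access 48: MISS, evict 3(c=1). Cache: [48(c=1) 18(c=6) 73(c=9)]
  23. access 73: HIT, count now 10. Cache: [48(c=1) 18(c=6) 73(c=10)]
  24. access 73: HIT, count now 11. Cache: [48(c=1) 18(c=6) 73(c=11)]
Total: 15 hits, 9 misses, 6 evictions

Hit rate = 15/24 = 5/8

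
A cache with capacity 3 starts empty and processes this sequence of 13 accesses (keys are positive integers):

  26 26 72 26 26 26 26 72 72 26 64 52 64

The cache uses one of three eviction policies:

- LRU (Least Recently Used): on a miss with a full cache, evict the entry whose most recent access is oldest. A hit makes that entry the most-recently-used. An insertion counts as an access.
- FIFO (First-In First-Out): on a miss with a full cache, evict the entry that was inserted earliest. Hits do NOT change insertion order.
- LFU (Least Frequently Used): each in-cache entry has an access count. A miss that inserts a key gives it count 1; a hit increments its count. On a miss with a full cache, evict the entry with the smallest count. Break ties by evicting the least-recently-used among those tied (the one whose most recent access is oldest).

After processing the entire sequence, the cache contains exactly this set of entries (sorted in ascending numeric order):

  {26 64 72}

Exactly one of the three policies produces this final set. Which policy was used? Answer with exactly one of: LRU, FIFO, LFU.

Answer: LFU

Derivation:
Simulating under each policy and comparing final sets:
  LRU: final set = {26 52 64} -> differs
  FIFO: final set = {52 64 72} -> differs
  LFU: final set = {26 64 72} -> MATCHES target
Only LFU produces the target set.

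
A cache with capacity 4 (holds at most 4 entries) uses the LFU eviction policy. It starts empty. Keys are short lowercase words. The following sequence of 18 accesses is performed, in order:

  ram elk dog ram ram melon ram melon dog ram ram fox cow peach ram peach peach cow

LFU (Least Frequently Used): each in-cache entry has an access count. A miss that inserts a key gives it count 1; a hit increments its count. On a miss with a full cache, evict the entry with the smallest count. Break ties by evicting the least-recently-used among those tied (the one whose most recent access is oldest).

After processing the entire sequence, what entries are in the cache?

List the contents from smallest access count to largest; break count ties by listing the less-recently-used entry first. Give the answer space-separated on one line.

LFU simulation (capacity=4):
  1. access ram: MISS. Cache: [ram(c=1)]
  2. access elk: MISS. Cache: [ram(c=1) elk(c=1)]
  3. access dog: MISS. Cache: [ram(c=1) elk(c=1) dog(c=1)]
  4. access ram: HIT, count now 2. Cache: [elk(c=1) dog(c=1) ram(c=2)]
  5. access ram: HIT, count now 3. Cache: [elk(c=1) dog(c=1) ram(c=3)]
  6. access melon: MISS. Cache: [elk(c=1) dog(c=1) melon(c=1) ram(c=3)]
  7. access ram: HIT, count now 4. Cache: [elk(c=1) dog(c=1) melon(c=1) ram(c=4)]
  8. access melon: HIT, count now 2. Cache: [elk(c=1) dog(c=1) melon(c=2) ram(c=4)]
  9. access dog: HIT, count now 2. Cache: [elk(c=1) melon(c=2) dog(c=2) ram(c=4)]
  10. access ram: HIT, count now 5. Cache: [elk(c=1) melon(c=2) dog(c=2) ram(c=5)]
  11. access ram: HIT, count now 6. Cache: [elk(c=1) melon(c=2) dog(c=2) ram(c=6)]
  12. access fox: MISS, evict elk(c=1). Cache: [fox(c=1) melon(c=2) dog(c=2) ram(c=6)]
  13. access cow: MISS, evict fox(c=1). Cache: [cow(c=1) melon(c=2) dog(c=2) ram(c=6)]
  14. access peach: MISS, evict cow(c=1). Cache: [peach(c=1) melon(c=2) dog(c=2) ram(c=6)]
  15. access ram: HIT, count now 7. Cache: [peach(c=1) melon(c=2) dog(c=2) ram(c=7)]
  16. access peach: HIT, count now 2. Cache: [melon(c=2) dog(c=2) peach(c=2) ram(c=7)]
  17. access peach: HIT, count now 3. Cache: [melon(c=2) dog(c=2) peach(c=3) ram(c=7)]
  18. access cow: MISS, evict melon(c=2). Cache: [cow(c=1) dog(c=2) peach(c=3) ram(c=7)]
Total: 10 hits, 8 misses, 4 evictions

Answer: cow dog peach ram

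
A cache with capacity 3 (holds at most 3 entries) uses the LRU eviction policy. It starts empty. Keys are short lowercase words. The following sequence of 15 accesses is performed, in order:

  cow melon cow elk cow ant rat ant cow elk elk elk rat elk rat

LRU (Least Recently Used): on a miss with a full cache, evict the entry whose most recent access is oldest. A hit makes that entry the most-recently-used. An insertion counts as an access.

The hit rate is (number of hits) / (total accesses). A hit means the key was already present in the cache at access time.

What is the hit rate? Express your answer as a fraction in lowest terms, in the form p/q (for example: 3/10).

Answer: 8/15

Derivation:
LRU simulation (capacity=3):
  1. access cow: MISS. Cache (LRU->MRU): [cow]
  2. access melon: MISS. Cache (LRU->MRU): [cow melon]
  3. access cow: HIT. Cache (LRU->MRU): [melon cow]
  4. access elk: MISS. Cache (LRU->MRU): [melon cow elk]
  5. access cow: HIT. Cache (LRU->MRU): [melon elk cow]
  6. access ant: MISS, evict melon. Cache (LRU->MRU): [elk cow ant]
  7. access rat: MISS, evict elk. Cache (LRU->MRU): [cow ant rat]
  8. access ant: HIT. Cache (LRU->MRU): [cow rat ant]
  9. access cow: HIT. Cache (LRU->MRU): [rat ant cow]
  10. access elk: MISS, evict rat. Cache (LRU->MRU): [ant cow elk]
  11. access elk: HIT. Cache (LRU->MRU): [ant cow elk]
  12. access elk: HIT. Cache (LRU->MRU): [ant cow elk]
  13. access rat: MISS, evict ant. Cache (LRU->MRU): [cow elk rat]
  14. access elk: HIT. Cache (LRU->MRU): [cow rat elk]
  15. access rat: HIT. Cache (LRU->MRU): [cow elk rat]
Total: 8 hits, 7 misses, 4 evictions

Hit rate = 8/15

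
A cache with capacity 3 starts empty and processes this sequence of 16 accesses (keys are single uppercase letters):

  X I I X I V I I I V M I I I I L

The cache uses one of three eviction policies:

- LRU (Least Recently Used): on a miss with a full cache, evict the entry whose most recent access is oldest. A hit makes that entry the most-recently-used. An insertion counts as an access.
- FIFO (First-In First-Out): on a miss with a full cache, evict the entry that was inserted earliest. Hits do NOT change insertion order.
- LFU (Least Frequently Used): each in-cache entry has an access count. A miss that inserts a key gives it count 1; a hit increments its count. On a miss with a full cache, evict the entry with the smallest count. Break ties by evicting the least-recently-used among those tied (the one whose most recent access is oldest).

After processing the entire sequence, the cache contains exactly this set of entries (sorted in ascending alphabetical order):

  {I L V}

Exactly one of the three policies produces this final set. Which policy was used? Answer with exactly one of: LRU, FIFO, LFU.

Answer: LFU

Derivation:
Simulating under each policy and comparing final sets:
  LRU: final set = {I L M} -> differs
  FIFO: final set = {L M V} -> differs
  LFU: final set = {I L V} -> MATCHES target
Only LFU produces the target set.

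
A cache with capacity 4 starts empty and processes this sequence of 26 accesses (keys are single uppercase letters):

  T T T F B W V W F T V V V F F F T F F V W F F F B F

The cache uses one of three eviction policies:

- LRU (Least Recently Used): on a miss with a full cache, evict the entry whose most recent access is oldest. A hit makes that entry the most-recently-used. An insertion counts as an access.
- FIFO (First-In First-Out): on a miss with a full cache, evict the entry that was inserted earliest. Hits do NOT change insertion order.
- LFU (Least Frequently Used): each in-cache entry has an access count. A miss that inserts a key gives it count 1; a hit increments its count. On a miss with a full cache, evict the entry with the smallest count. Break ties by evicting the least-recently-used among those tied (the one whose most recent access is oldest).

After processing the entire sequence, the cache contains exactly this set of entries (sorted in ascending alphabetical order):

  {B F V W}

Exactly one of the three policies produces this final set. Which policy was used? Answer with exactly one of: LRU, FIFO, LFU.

Answer: LRU

Derivation:
Simulating under each policy and comparing final sets:
  LRU: final set = {B F V W} -> MATCHES target
  FIFO: final set = {B F T V} -> differs
  LFU: final set = {B F T V} -> differs
Only LRU produces the target set.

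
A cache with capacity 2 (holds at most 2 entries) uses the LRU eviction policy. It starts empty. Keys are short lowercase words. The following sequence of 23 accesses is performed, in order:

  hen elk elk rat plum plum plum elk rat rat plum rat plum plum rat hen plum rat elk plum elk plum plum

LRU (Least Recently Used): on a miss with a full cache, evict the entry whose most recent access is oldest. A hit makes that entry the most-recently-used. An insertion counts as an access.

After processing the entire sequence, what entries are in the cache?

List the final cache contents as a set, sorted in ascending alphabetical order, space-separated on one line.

Answer: elk plum

Derivation:
LRU simulation (capacity=2):
  1. access hen: MISS. Cache (LRU->MRU): [hen]
  2. access elk: MISS. Cache (LRU->MRU): [hen elk]
  3. access elk: HIT. Cache (LRU->MRU): [hen elk]
  4. access rat: MISS, evict hen. Cache (LRU->MRU): [elk rat]
  5. access plum: MISS, evict elk. Cache (LRU->MRU): [rat plum]
  6. access plum: HIT. Cache (LRU->MRU): [rat plum]
  7. access plum: HIT. Cache (LRU->MRU): [rat plum]
  8. access elk: MISS, evict rat. Cache (LRU->MRU): [plum elk]
  9. access rat: MISS, evict plum. Cache (LRU->MRU): [elk rat]
  10. access rat: HIT. Cache (LRU->MRU): [elk rat]
  11. access plum: MISS, evict elk. Cache (LRU->MRU): [rat plum]
  12. access rat: HIT. Cache (LRU->MRU): [plum rat]
  13. access plum: HIT. Cache (LRU->MRU): [rat plum]
  14. access plum: HIT. Cache (LRU->MRU): [rat plum]
  15. access rat: HIT. Cache (LRU->MRU): [plum rat]
  16. access hen: MISS, evict plum. Cache (LRU->MRU): [rat hen]
  17. access plum: MISS, evict rat. Cache (LRU->MRU): [hen plum]
  18. access rat: MISS, evict hen. Cache (LRU->MRU): [plum rat]
  19. access elk: MISS, evict plum. Cache (LRU->MRU): [rat elk]
  20. access plum: MISS, evict rat. Cache (LRU->MRU): [elk plum]
  21. access elk: HIT. Cache (LRU->MRU): [plum elk]
  22. access plum: HIT. Cache (LRU->MRU): [elk plum]
  23. access plum: HIT. Cache (LRU->MRU): [elk plum]
Total: 11 hits, 12 misses, 10 evictions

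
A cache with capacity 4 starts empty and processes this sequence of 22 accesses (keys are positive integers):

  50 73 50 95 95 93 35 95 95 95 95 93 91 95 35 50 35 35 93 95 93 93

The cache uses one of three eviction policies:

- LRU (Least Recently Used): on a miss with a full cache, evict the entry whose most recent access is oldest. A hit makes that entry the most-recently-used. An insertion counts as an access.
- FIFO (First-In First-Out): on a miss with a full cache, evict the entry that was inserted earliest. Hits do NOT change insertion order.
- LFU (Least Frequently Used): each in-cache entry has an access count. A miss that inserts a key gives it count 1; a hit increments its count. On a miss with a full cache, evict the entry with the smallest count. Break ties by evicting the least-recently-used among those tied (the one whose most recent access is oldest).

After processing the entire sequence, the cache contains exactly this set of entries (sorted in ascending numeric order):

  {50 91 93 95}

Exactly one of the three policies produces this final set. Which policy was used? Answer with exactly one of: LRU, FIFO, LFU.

Simulating under each policy and comparing final sets:
  LRU: final set = {35 50 93 95} -> differs
  FIFO: final set = {50 91 93 95} -> MATCHES target
  LFU: final set = {35 50 93 95} -> differs
Only FIFO produces the target set.

Answer: FIFO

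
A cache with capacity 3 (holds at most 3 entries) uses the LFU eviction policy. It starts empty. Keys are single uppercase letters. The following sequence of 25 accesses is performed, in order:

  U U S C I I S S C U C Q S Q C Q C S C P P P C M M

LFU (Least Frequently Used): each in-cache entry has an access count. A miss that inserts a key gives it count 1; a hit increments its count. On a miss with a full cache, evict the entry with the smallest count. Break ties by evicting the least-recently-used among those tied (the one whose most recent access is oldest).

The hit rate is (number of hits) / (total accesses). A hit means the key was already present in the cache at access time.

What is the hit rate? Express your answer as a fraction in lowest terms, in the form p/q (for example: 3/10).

LFU simulation (capacity=3):
  1. access U: MISS. Cache: [U(c=1)]
  2. access U: HIT, count now 2. Cache: [U(c=2)]
  3. access S: MISS. Cache: [S(c=1) U(c=2)]
  4. access C: MISS. Cache: [S(c=1) C(c=1) U(c=2)]
  5. access I: MISS, evict S(c=1). Cache: [C(c=1) I(c=1) U(c=2)]
  6. access I: HIT, count now 2. Cache: [C(c=1) U(c=2) I(c=2)]
  7. access S: MISS, evict C(c=1). Cache: [S(c=1) U(c=2) I(c=2)]
  8. access S: HIT, count now 2. Cache: [U(c=2) I(c=2) S(c=2)]
  9. access C: MISS, evict U(c=2). Cache: [C(c=1) I(c=2) S(c=2)]
  10. access U: MISS, evict C(c=1). Cache: [U(c=1) I(c=2) S(c=2)]
  11. access C: MISS, evict U(c=1). Cache: [C(c=1) I(c=2) S(c=2)]
  12. access Q: MISS, evict C(c=1). Cache: [Q(c=1) I(c=2) S(c=2)]
  13. access S: HIT, count now 3. Cache: [Q(c=1) I(c=2) S(c=3)]
  14. access Q: HIT, count now 2. Cache: [I(c=2) Q(c=2) S(c=3)]
  15. access C: MISS, evict I(c=2). Cache: [C(c=1) Q(c=2) S(c=3)]
  16. access Q: HIT, count now 3. Cache: [C(c=1) S(c=3) Q(c=3)]
  17. access C: HIT, count now 2. Cache: [C(c=2) S(c=3) Q(c=3)]
  18. access S: HIT, count now 4. Cache: [C(c=2) Q(c=3) S(c=4)]
  19. access C: HIT, count now 3. Cache: [Q(c=3) C(c=3) S(c=4)]
  20. access P: MISS, evict Q(c=3). Cache: [P(c=1) C(c=3) S(c=4)]
  21. access P: HIT, count now 2. Cache: [P(c=2) C(c=3) S(c=4)]
  22. access P: HIT, count now 3. Cache: [C(c=3) P(c=3) S(c=4)]
  23. access C: HIT, count now 4. Cache: [P(c=3) S(c=4) C(c=4)]
  24. access M: MISS, evict P(c=3). Cache: [M(c=1) S(c=4) C(c=4)]
  25. access M: HIT, count now 2. Cache: [M(c=2) S(c=4) C(c=4)]
Total: 13 hits, 12 misses, 9 evictions

Hit rate = 13/25

Answer: 13/25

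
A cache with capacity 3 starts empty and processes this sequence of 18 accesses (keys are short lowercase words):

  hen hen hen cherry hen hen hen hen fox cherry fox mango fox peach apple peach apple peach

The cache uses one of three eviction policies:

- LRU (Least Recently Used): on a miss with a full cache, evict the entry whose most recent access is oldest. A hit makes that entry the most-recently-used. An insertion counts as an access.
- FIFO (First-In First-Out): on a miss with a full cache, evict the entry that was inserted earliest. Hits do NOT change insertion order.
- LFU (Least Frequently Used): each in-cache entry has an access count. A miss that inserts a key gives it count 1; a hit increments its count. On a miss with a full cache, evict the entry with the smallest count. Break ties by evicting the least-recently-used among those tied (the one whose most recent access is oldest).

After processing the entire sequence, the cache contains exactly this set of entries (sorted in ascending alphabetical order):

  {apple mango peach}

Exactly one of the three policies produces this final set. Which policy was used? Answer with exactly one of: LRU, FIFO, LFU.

Answer: FIFO

Derivation:
Simulating under each policy and comparing final sets:
  LRU: final set = {apple fox peach} -> differs
  FIFO: final set = {apple mango peach} -> MATCHES target
  LFU: final set = {fox hen peach} -> differs
Only FIFO produces the target set.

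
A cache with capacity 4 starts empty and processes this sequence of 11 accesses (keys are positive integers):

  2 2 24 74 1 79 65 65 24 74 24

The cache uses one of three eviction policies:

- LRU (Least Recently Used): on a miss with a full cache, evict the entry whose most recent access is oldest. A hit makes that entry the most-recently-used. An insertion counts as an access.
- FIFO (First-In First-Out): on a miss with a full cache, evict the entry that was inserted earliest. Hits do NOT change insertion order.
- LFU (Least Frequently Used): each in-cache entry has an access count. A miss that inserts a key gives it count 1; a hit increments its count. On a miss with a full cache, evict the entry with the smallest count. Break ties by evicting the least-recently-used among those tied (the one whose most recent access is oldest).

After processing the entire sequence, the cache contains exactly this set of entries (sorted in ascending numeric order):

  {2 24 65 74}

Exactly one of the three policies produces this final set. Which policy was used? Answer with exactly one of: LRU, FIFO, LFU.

Simulating under each policy and comparing final sets:
  LRU: final set = {24 65 74 79} -> differs
  FIFO: final set = {24 65 74 79} -> differs
  LFU: final set = {2 24 65 74} -> MATCHES target
Only LFU produces the target set.

Answer: LFU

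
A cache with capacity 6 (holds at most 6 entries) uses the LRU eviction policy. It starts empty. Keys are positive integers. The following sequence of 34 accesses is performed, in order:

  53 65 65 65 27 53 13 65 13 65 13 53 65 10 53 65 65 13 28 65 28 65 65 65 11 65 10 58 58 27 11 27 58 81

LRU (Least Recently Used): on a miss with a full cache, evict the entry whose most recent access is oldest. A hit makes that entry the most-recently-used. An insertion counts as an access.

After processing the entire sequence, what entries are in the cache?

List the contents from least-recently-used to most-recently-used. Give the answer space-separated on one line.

Answer: 65 10 11 27 58 81

Derivation:
LRU simulation (capacity=6):
  1. access 53: MISS. Cache (LRU->MRU): [53]
  2. access 65: MISS. Cache (LRU->MRU): [53 65]
  3. access 65: HIT. Cache (LRU->MRU): [53 65]
  4. access 65: HIT. Cache (LRU->MRU): [53 65]
  5. access 27: MISS. Cache (LRU->MRU): [53 65 27]
  6. access 53: HIT. Cache (LRU->MRU): [65 27 53]
  7. access 13: MISS. Cache (LRU->MRU): [65 27 53 13]
  8. access 65: HIT. Cache (LRU->MRU): [27 53 13 65]
  9. access 13: HIT. Cache (LRU->MRU): [27 53 65 13]
  10. access 65: HIT. Cache (LRU->MRU): [27 53 13 65]
  11. access 13: HIT. Cache (LRU->MRU): [27 53 65 13]
  12. access 53: HIT. Cache (LRU->MRU): [27 65 13 53]
  13. access 65: HIT. Cache (LRU->MRU): [27 13 53 65]
  14. access 10: MISS. Cache (LRU->MRU): [27 13 53 65 10]
  15. access 53: HIT. Cache (LRU->MRU): [27 13 65 10 53]
  16. access 65: HIT. Cache (LRU->MRU): [27 13 10 53 65]
  17. access 65: HIT. Cache (LRU->MRU): [27 13 10 53 65]
  18. access 13: HIT. Cache (LRU->MRU): [27 10 53 65 13]
  19. access 28: MISS. Cache (LRU->MRU): [27 10 53 65 13 28]
  20. access 65: HIT. Cache (LRU->MRU): [27 10 53 13 28 65]
  21. access 28: HIT. Cache (LRU->MRU): [27 10 53 13 65 28]
  22. access 65: HIT. Cache (LRU->MRU): [27 10 53 13 28 65]
  23. access 65: HIT. Cache (LRU->MRU): [27 10 53 13 28 65]
  24. access 65: HIT. Cache (LRU->MRU): [27 10 53 13 28 65]
  25. access 11: MISS, evict 27. Cache (LRU->MRU): [10 53 13 28 65 11]
  26. access 65: HIT. Cache (LRU->MRU): [10 53 13 28 11 65]
  27. access 10: HIT. Cache (LRU->MRU): [53 13 28 11 65 10]
  28. access 58: MISS, evict 53. Cache (LRU->MRU): [13 28 11 65 10 58]
  29. access 58: HIT. Cache (LRU->MRU): [13 28 11 65 10 58]
  30. access 27: MISS, evict 13. Cache (LRU->MRU): [28 11 65 10 58 27]
  31. access 11: HIT. Cache (LRU->MRU): [28 65 10 58 27 11]
  32. access 27: HIT. Cache (LRU->MRU): [28 65 10 58 11 27]
  33. access 58: HIT. Cache (LRU->MRU): [28 65 10 11 27 58]
  34. access 81: MISS, evict 28. Cache (LRU->MRU): [65 10 11 27 58 81]
Total: 24 hits, 10 misses, 4 evictions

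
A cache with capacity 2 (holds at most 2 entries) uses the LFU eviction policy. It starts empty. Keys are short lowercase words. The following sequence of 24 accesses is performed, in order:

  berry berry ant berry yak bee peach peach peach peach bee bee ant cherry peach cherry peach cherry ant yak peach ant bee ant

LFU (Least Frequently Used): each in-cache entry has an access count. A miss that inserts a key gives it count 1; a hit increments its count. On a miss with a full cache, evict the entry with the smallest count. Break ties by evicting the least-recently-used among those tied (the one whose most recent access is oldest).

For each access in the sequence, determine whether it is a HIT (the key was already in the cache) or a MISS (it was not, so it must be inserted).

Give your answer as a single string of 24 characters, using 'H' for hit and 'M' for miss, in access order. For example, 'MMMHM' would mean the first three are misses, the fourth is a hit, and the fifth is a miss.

LFU simulation (capacity=2):
  1. access berry: MISS. Cache: [berry(c=1)]
  2. access berry: HIT, count now 2. Cache: [berry(c=2)]
  3. access ant: MISS. Cache: [ant(c=1) berry(c=2)]
  4. access berry: HIT, count now 3. Cache: [ant(c=1) berry(c=3)]
  5. access yak: MISS, evict ant(c=1). Cache: [yak(c=1) berry(c=3)]
  6. access bee: MISS, evict yak(c=1). Cache: [bee(c=1) berry(c=3)]
  7. access peach: MISS, evict bee(c=1). Cache: [peach(c=1) berry(c=3)]
  8. access peach: HIT, count now 2. Cache: [peach(c=2) berry(c=3)]
  9. access peach: HIT, count now 3. Cache: [berry(c=3) peach(c=3)]
  10. access peach: HIT, count now 4. Cache: [berry(c=3) peach(c=4)]
  11. access bee: MISS, evict berry(c=3). Cache: [bee(c=1) peach(c=4)]
  12. access bee: HIT, count now 2. Cache: [bee(c=2) peach(c=4)]
  13. access ant: MISS, evict bee(c=2). Cache: [ant(c=1) peach(c=4)]
  14. access cherry: MISS, evict ant(c=1). Cache: [cherry(c=1) peach(c=4)]
  15. access peach: HIT, count now 5. Cache: [cherry(c=1) peach(c=5)]
  16. access cherry: HIT, count now 2. Cache: [cherry(c=2) peach(c=5)]
  17. access peach: HIT, count now 6. Cache: [cherry(c=2) peach(c=6)]
  18. access cherry: HIT, count now 3. Cache: [cherry(c=3) peach(c=6)]
  19. access ant: MISS, evict cherry(c=3). Cache: [ant(c=1) peach(c=6)]
  20. access yak: MISS, evict ant(c=1). Cache: [yak(c=1) peach(c=6)]
  21. access peach: HIT, count now 7. Cache: [yak(c=1) peach(c=7)]
  22. access ant: MISS, evict yak(c=1). Cache: [ant(c=1) peach(c=7)]
  23. access bee: MISS, evict ant(c=1). Cache: [bee(c=1) peach(c=7)]
  24. access ant: MISS, evict bee(c=1). Cache: [ant(c=1) peach(c=7)]
Total: 11 hits, 13 misses, 11 evictions

Answer: MHMHMMMHHHMHMMHHHHMMHMMM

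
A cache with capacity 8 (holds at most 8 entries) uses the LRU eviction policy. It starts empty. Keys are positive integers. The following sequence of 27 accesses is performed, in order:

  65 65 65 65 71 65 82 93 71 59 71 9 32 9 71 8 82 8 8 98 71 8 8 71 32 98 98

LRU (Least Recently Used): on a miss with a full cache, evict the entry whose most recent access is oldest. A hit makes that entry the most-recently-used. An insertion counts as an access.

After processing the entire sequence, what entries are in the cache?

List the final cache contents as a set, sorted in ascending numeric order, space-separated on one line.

LRU simulation (capacity=8):
  1. access 65: MISS. Cache (LRU->MRU): [65]
  2. access 65: HIT. Cache (LRU->MRU): [65]
  3. access 65: HIT. Cache (LRU->MRU): [65]
  4. access 65: HIT. Cache (LRU->MRU): [65]
  5. access 71: MISS. Cache (LRU->MRU): [65 71]
  6. access 65: HIT. Cache (LRU->MRU): [71 65]
  7. access 82: MISS. Cache (LRU->MRU): [71 65 82]
  8. access 93: MISS. Cache (LRU->MRU): [71 65 82 93]
  9. access 71: HIT. Cache (LRU->MRU): [65 82 93 71]
  10. access 59: MISS. Cache (LRU->MRU): [65 82 93 71 59]
  11. access 71: HIT. Cache (LRU->MRU): [65 82 93 59 71]
  12. access 9: MISS. Cache (LRU->MRU): [65 82 93 59 71 9]
  13. access 32: MISS. Cache (LRU->MRU): [65 82 93 59 71 9 32]
  14. access 9: HIT. Cache (LRU->MRU): [65 82 93 59 71 32 9]
  15. access 71: HIT. Cache (LRU->MRU): [65 82 93 59 32 9 71]
  16. access 8: MISS. Cache (LRU->MRU): [65 82 93 59 32 9 71 8]
  17. access 82: HIT. Cache (LRU->MRU): [65 93 59 32 9 71 8 82]
  18. access 8: HIT. Cache (LRU->MRU): [65 93 59 32 9 71 82 8]
  19. access 8: HIT. Cache (LRU->MRU): [65 93 59 32 9 71 82 8]
  20. access 98: MISS, evict 65. Cache (LRU->MRU): [93 59 32 9 71 82 8 98]
  21. access 71: HIT. Cache (LRU->MRU): [93 59 32 9 82 8 98 71]
  22. access 8: HIT. Cache (LRU->MRU): [93 59 32 9 82 98 71 8]
  23. access 8: HIT. Cache (LRU->MRU): [93 59 32 9 82 98 71 8]
  24. access 71: HIT. Cache (LRU->MRU): [93 59 32 9 82 98 8 71]
  25. access 32: HIT. Cache (LRU->MRU): [93 59 9 82 98 8 71 32]
  26. access 98: HIT. Cache (LRU->MRU): [93 59 9 82 8 71 32 98]
  27. access 98: HIT. Cache (LRU->MRU): [93 59 9 82 8 71 32 98]
Total: 18 hits, 9 misses, 1 evictions

Answer: 8 9 32 59 71 82 93 98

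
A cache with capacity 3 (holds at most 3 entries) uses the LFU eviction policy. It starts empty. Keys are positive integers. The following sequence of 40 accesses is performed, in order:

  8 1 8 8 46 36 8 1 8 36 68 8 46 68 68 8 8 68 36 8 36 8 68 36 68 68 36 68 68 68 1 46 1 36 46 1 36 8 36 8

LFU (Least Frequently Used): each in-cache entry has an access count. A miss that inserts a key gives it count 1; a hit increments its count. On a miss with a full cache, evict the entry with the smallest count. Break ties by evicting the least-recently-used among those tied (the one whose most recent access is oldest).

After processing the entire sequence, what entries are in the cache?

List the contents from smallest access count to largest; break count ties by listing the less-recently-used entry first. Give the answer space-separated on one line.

LFU simulation (capacity=3):
  1. access 8: MISS. Cache: [8(c=1)]
  2. access 1: MISS. Cache: [8(c=1) 1(c=1)]
  3. access 8: HIT, count now 2. Cache: [1(c=1) 8(c=2)]
  4. access 8: HIT, count now 3. Cache: [1(c=1) 8(c=3)]
  5. access 46: MISS. Cache: [1(c=1) 46(c=1) 8(c=3)]
  6. access 36: MISS, evict 1(c=1). Cache: [46(c=1) 36(c=1) 8(c=3)]
  7. access 8: HIT, count now 4. Cache: [46(c=1) 36(c=1) 8(c=4)]
  8. access 1: MISS, evict 46(c=1). Cache: [36(c=1) 1(c=1) 8(c=4)]
  9. access 8: HIT, count now 5. Cache: [36(c=1) 1(c=1) 8(c=5)]
  10. access 36: HIT, count now 2. Cache: [1(c=1) 36(c=2) 8(c=5)]
  11. access 68: MISS, evict 1(c=1). Cache: [68(c=1) 36(c=2) 8(c=5)]
  12. access 8: HIT, count now 6. Cache: [68(c=1) 36(c=2) 8(c=6)]
  13. access 46: MISS, evict 68(c=1). Cache: [46(c=1) 36(c=2) 8(c=6)]
  14. access 68: MISS, evict 46(c=1). Cache: [68(c=1) 36(c=2) 8(c=6)]
  15. access 68: HIT, count now 2. Cache: [36(c=2) 68(c=2) 8(c=6)]
  16. access 8: HIT, count now 7. Cache: [36(c=2) 68(c=2) 8(c=7)]
  17. access 8: HIT, count now 8. Cache: [36(c=2) 68(c=2) 8(c=8)]
  18. access 68: HIT, count now 3. Cache: [36(c=2) 68(c=3) 8(c=8)]
  19. access 36: HIT, count now 3. Cache: [68(c=3) 36(c=3) 8(c=8)]
  20. access 8: HIT, count now 9. Cache: [68(c=3) 36(c=3) 8(c=9)]
  21. access 36: HIT, count now 4. Cache: [68(c=3) 36(c=4) 8(c=9)]
  22. access 8: HIT, count now 10. Cache: [68(c=3) 36(c=4) 8(c=10)]
  23. access 68: HIT, count now 4. Cache: [36(c=4) 68(c=4) 8(c=10)]
  24. access 36: HIT, count now 5. Cache: [68(c=4) 36(c=5) 8(c=10)]
  25. access 68: HIT, count now 5. Cache: [36(c=5) 68(c=5) 8(c=10)]
  26. access 68: HIT, count now 6. Cache: [36(c=5) 68(c=6) 8(c=10)]
  27. access 36: HIT, count now 6. Cache: [68(c=6) 36(c=6) 8(c=10)]
  28. access 68: HIT, count now 7. Cache: [36(c=6) 68(c=7) 8(c=10)]
  29. access 68: HIT, count now 8. Cache: [36(c=6) 68(c=8) 8(c=10)]
  30. access 68: HIT, count now 9. Cache: [36(c=6) 68(c=9) 8(c=10)]
  31. access 1: MISS, evict 36(c=6). Cache: [1(c=1) 68(c=9) 8(c=10)]
  32. access 46: MISS, evict 1(c=1). Cache: [46(c=1) 68(c=9) 8(c=10)]
  33. access 1: MISS, evict 46(c=1). Cache: [1(c=1) 68(c=9) 8(c=10)]
  34. access 36: MISS, evict 1(c=1). Cache: [36(c=1) 68(c=9) 8(c=10)]
  35. access 46: MISS, evict 36(c=1). Cache: [46(c=1) 68(c=9) 8(c=10)]
  36. access 1: MISS, evict 46(c=1). Cache: [1(c=1) 68(c=9) 8(c=10)]
  37. access 36: MISS, evict 1(c=1). Cache: [36(c=1) 68(c=9) 8(c=10)]
  38. access 8: HIT, count now 11. Cache: [36(c=1) 68(c=9) 8(c=11)]
  39. access 36: HIT, count now 2. Cache: [36(c=2) 68(c=9) 8(c=11)]
  40. access 8: HIT, count now 12. Cache: [36(c=2) 68(c=9) 8(c=12)]
Total: 25 hits, 15 misses, 12 evictions

Answer: 36 68 8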